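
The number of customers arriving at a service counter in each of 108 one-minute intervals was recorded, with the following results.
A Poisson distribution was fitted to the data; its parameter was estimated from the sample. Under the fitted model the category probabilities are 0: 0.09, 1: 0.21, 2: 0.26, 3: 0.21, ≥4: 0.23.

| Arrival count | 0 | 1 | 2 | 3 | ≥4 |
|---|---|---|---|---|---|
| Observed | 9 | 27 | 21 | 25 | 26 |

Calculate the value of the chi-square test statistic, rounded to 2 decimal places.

Expected counts E_i = n·p_i: 108×0.09 = 9.72, 108×0.21 = 22.68, 108×0.26 = 28.08, 108×0.21 = 22.68, 108×0.23 = 24.84.
0: (9 − 9.72)²/9.72 = 0.5184/9.72 = 0.053
1: (27 − 22.68)²/22.68 = 18.6624/22.68 = 0.823
2: (21 − 28.08)²/28.08 = 50.1264/28.08 = 1.785
3: (25 − 22.68)²/22.68 = 5.3824/22.68 = 0.237
≥4: (26 − 24.84)²/24.84 = 1.3456/24.84 = 0.054
Sum = 2.95

2.95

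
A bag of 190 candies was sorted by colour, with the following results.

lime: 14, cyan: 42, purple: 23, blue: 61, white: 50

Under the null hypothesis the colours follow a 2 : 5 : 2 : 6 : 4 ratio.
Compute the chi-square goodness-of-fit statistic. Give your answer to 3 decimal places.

Ratio total = 19. Expected counts: 190×2/19 = 20, 190×5/19 = 50, 190×2/19 = 20, 190×6/19 = 60, 190×4/19 = 40.
cat         O        E   (O−E)²/E
lime       14       20     1.8000
cyan       42       50     1.2800
purple     23       20     0.4500
blue       61       60     0.0167
white      50       40     2.5000
Sum = 6.047

6.047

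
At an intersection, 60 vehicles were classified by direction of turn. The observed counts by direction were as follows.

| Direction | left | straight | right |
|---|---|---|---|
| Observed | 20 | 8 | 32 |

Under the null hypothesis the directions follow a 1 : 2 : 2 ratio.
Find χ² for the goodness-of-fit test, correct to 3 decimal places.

18.667

Ratio total = 5. Expected counts: 60×1/5 = 12, 60×2/5 = 24, 60×2/5 = 24.
cat           O        E   (O−E)²/E
left         20       12     5.3333
straight      8       24    10.6667
right        32       24     2.6667
Sum = 18.667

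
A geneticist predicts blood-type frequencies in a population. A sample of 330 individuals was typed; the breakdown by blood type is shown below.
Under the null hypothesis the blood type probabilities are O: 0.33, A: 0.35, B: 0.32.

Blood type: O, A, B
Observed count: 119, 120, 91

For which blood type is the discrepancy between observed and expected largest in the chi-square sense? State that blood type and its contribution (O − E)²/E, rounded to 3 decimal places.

B, 2.019

Expected counts E_i = n·p_i: 330×0.33 = 108.9, 330×0.35 = 115.5, 330×0.32 = 105.6.
cat         O        E   (O−E)²/E
O         119    108.9     0.9367
A         120    115.5     0.1753
B          91    105.6     2.0186
The largest term is for B: 2.019.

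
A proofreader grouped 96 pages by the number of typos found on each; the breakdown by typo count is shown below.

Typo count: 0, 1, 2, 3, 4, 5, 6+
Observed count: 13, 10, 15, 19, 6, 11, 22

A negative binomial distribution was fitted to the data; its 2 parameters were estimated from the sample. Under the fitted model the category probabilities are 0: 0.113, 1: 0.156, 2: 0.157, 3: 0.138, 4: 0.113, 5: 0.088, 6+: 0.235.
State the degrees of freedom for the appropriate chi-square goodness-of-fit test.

4

There are k = 7 categories and 2 parameters estimated from the data, so df = 7 − 1 − 2 = 4.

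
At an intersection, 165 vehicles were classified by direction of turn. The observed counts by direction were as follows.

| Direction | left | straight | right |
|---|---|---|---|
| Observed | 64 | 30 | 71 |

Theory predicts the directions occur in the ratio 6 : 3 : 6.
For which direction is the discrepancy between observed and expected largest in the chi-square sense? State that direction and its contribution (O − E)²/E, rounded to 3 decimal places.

right, 0.379

Ratio total = 15. Expected counts: 165×6/15 = 66, 165×3/15 = 33, 165×6/15 = 66.
χ² = (64−66)²/66 + (30−33)²/33 + (71−66)²/66
   = 0.0606 + 0.2727 + 0.3788
The largest term is for right: 0.379.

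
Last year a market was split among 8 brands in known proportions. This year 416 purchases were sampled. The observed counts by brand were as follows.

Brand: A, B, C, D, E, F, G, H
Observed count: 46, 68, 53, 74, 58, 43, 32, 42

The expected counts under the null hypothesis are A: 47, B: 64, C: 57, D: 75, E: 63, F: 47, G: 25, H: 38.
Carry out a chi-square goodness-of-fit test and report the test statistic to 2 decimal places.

3.68

cat         O        E   (O−E)²/E
A          46       47      0.021
B          68       64      0.250
C          53       57      0.281
D          74       75      0.013
E          58       63      0.397
F          43       47      0.340
G          32       25      1.960
H          42       38      0.421
Sum = 3.68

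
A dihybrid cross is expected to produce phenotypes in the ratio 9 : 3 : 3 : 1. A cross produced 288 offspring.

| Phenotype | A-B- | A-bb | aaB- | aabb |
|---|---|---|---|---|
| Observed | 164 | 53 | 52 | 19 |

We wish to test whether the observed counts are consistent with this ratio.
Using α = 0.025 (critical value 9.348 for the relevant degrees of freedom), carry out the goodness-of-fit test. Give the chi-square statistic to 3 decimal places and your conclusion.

Ratio total = 16. Expected counts: 288×9/16 = 162, 288×3/16 = 54, 288×3/16 = 54, 288×1/16 = 18.
χ² = (164−162)²/162 + (53−54)²/54 + (52−54)²/54 + (19−18)²/18
   = 0.0247 + 0.0185 + 0.0741 + 0.0556
Sum = 0.173
df = 3. Since 0.173 < 9.348, we do not reject H₀.

0.173; do not reject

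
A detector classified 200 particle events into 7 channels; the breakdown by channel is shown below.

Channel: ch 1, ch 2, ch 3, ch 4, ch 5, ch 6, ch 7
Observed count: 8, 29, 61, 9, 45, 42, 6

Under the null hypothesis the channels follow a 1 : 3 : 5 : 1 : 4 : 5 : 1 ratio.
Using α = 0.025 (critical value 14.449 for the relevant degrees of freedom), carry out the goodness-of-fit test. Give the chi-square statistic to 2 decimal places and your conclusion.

6.46; do not reject

Ratio total = 20. Expected counts: 200×1/20 = 10, 200×3/20 = 30, 200×5/20 = 50, 200×1/20 = 10, 200×4/20 = 40, 200×5/20 = 50, 200×1/20 = 10.
cat         O        E   (O−E)²/E
ch 1        8       10      0.400
ch 2       29       30      0.033
ch 3       61       50      2.420
ch 4        9       10      0.100
ch 5       45       40      0.625
ch 6       42       50      1.280
ch 7        6       10      1.600
Sum = 6.46
df = 6. Since 6.46 < 14.449, we do not reject H₀.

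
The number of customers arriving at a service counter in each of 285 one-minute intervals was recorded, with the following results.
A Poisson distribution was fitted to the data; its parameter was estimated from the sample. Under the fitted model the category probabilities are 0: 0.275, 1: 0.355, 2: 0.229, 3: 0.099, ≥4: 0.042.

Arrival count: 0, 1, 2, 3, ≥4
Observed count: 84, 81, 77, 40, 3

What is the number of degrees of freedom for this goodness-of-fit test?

3

There are k = 5 categories and 1 parameter estimated from the data, so df = 5 − 1 − 1 = 3.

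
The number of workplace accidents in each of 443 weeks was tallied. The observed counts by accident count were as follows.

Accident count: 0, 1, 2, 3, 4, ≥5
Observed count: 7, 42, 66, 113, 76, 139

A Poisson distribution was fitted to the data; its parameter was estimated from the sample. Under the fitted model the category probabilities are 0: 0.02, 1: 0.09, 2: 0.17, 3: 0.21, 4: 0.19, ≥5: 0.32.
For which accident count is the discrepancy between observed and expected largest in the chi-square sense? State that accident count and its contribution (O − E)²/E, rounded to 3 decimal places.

3, 4.287

Expected counts E_i = n·p_i: 443×0.02 = 8.86, 443×0.09 = 39.87, 443×0.17 = 75.31, 443×0.21 = 93.03, 443×0.19 = 84.17, 443×0.32 = 141.76.
χ² = (7−8.86)²/8.86 + (42−39.87)²/39.87 + (66−75.31)²/75.31 + (113−93.03)²/93.03 + (76−84.17)²/84.17 + (139−141.76)²/141.76
   = 0.3905 + 0.1138 + 1.1509 + 4.2868 + 0.7930 + 0.0537
The largest term is for 3: 4.287.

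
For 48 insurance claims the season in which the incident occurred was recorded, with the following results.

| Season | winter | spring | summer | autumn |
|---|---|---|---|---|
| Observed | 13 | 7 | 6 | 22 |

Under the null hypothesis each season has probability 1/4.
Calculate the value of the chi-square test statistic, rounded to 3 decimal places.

13.500

Expected count for each of the 4 categories: 48/4 = 12.
cat         O        E   (O−E)²/E
winter     13       12     0.0833
spring      7       12     2.0833
summer      6       12     3.0000
autumn     22       12     8.3333
Sum = 13.500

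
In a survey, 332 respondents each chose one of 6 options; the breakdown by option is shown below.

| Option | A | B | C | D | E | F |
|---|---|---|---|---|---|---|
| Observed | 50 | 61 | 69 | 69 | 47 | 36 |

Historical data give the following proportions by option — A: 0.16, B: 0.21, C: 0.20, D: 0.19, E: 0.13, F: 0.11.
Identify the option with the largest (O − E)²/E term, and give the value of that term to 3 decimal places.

Expected counts E_i = n·p_i: 332×0.16 = 53.12, 332×0.21 = 69.72, 332×0.20 = 66.4, 332×0.19 = 63.08, 332×0.13 = 43.16, 332×0.11 = 36.52.
A: (50 − 53.12)²/53.12 = 9.7344/53.12 = 0.1833
B: (61 − 69.72)²/69.72 = 76.0384/69.72 = 1.0906
C: (69 − 66.4)²/66.4 = 6.76/66.4 = 0.1018
D: (69 − 63.08)²/63.08 = 35.0464/63.08 = 0.5556
E: (47 − 43.16)²/43.16 = 14.7456/43.16 = 0.3416
F: (36 − 36.52)²/36.52 = 0.2704/36.52 = 0.0074
The largest term is for B: 1.091.

B, 1.091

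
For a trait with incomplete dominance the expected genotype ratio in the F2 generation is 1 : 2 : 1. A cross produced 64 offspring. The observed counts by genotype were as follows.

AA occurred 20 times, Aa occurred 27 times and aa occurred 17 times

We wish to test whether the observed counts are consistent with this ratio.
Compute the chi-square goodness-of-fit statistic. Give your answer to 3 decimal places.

1.844

Ratio total = 4. Expected counts: 64×1/4 = 16, 64×2/4 = 32, 64×1/4 = 16.
χ² = (20−16)²/16 + (27−32)²/32 + (17−16)²/16
   = 1.0000 + 0.7813 + 0.0625
Sum = 1.844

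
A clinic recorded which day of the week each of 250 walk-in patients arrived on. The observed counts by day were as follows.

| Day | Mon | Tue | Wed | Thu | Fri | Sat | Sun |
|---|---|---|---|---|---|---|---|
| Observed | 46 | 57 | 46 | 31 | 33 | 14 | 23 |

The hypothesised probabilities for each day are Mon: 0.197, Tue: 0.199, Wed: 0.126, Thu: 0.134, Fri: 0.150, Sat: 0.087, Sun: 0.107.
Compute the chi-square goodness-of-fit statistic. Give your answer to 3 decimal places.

Expected counts E_i = n·p_i: 250×0.197 = 49.25, 250×0.199 = 49.75, 250×0.126 = 31.5, 250×0.134 = 33.5, 250×0.150 = 37.5, 250×0.087 = 21.75, 250×0.107 = 26.75.
cat         O        E   (O−E)²/E
Mon        46    49.25     0.2145
Tue        57    49.75     1.0565
Wed        46     31.5     6.6746
Thu        31     33.5     0.1866
Fri        33     37.5     0.5400
Sat        14    21.75     2.7615
Sun        23    26.75     0.5257
Sum = 11.959

11.959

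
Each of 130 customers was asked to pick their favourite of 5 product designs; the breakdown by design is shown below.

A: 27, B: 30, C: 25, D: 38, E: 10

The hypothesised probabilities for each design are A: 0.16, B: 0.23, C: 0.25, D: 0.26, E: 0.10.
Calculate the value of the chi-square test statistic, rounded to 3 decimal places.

Expected counts E_i = n·p_i: 130×0.16 = 20.8, 130×0.23 = 29.9, 130×0.25 = 32.5, 130×0.26 = 33.8, 130×0.10 = 13.
cat         O        E   (O−E)²/E
A          27     20.8     1.8481
B          30     29.9     0.0003
C          25     32.5     1.7308
D          38     33.8     0.5219
E          10       13     0.6923
Sum = 4.793

4.793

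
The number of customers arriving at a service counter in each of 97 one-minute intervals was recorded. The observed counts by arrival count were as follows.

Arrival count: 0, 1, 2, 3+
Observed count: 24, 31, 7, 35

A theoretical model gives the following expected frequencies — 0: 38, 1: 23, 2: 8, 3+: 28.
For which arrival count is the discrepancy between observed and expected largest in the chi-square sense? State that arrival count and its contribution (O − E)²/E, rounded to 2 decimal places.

χ² = (24−38)²/38 + (31−23)²/23 + (7−8)²/8 + (35−28)²/28
   = 5.158 + 2.783 + 0.125 + 1.750
The largest term is for 0: 5.16.

0, 5.16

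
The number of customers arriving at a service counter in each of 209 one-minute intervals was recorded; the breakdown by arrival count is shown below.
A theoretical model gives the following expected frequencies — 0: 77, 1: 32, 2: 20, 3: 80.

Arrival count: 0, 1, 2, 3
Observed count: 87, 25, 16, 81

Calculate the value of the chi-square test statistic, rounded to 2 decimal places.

χ² = (87−77)²/77 + (25−32)²/32 + (16−20)²/20 + (81−80)²/80
   = 1.299 + 1.531 + 0.800 + 0.013
Sum = 3.64

3.64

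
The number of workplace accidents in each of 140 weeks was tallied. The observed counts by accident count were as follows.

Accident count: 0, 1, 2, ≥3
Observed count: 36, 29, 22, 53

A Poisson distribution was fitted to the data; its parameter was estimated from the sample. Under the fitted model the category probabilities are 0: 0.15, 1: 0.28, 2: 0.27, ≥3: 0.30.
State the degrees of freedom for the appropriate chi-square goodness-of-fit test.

2

There are k = 4 categories and 1 parameter estimated from the data, so df = 4 − 1 − 1 = 2.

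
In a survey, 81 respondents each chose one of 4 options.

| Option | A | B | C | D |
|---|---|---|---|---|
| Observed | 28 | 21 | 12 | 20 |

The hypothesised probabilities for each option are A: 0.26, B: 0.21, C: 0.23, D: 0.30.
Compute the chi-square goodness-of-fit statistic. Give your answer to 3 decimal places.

6.343

Expected counts E_i = n·p_i: 81×0.26 = 21.06, 81×0.21 = 17.01, 81×0.23 = 18.63, 81×0.30 = 24.3.
cat         O        E   (O−E)²/E
A          28    21.06     2.2870
B          21    17.01     0.9359
C          12    18.63     2.3595
D          20     24.3     0.7609
Sum = 6.343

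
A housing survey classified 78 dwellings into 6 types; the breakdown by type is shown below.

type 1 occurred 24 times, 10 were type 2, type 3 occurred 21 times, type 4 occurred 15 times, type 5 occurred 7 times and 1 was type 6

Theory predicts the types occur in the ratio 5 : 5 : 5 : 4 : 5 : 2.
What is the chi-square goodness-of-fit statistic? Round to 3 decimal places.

18.650

Ratio total = 26. Expected counts: 78×5/26 = 15, 78×5/26 = 15, 78×5/26 = 15, 78×4/26 = 12, 78×5/26 = 15, 78×2/26 = 6.
type 1: (24 − 15)²/15 = 81/15 = 5.4000
type 2: (10 − 15)²/15 = 25/15 = 1.6667
type 3: (21 − 15)²/15 = 36/15 = 2.4000
type 4: (15 − 12)²/12 = 9/12 = 0.7500
type 5: (7 − 15)²/15 = 64/15 = 4.2667
type 6: (1 − 6)²/6 = 25/6 = 4.1667
Sum = 18.650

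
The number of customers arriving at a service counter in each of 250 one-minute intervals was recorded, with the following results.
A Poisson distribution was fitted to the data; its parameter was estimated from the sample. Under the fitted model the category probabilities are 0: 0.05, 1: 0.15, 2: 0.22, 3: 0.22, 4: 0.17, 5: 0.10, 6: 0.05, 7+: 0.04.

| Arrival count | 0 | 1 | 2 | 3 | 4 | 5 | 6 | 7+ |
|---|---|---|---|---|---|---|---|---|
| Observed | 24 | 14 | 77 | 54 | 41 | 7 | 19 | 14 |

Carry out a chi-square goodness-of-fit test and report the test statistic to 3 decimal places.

Expected counts E_i = n·p_i: 250×0.05 = 12.5, 250×0.15 = 37.5, 250×0.22 = 55, 250×0.22 = 55, 250×0.17 = 42.5, 250×0.10 = 25, 250×0.05 = 12.5, 250×0.04 = 10.
0: (24 − 12.5)²/12.5 = 132.25/12.5 = 10.5800
1: (14 − 37.5)²/37.5 = 552.25/37.5 = 14.7267
2: (77 − 55)²/55 = 484/55 = 8.8000
3: (54 − 55)²/55 = 1/55 = 0.0182
4: (41 − 42.5)²/42.5 = 2.25/42.5 = 0.0529
5: (7 − 25)²/25 = 324/25 = 12.9600
6: (19 − 12.5)²/12.5 = 42.25/12.5 = 3.3800
7+: (14 − 10)²/10 = 16/10 = 1.6000
Sum = 52.118

52.118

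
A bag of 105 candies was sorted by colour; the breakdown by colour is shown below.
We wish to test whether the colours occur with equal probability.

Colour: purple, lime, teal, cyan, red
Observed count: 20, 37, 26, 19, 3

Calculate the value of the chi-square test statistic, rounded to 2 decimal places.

29.05

Under H₀ each category has probability 1/5, so each expected count is 105/5 = 21.
cat         O        E   (O−E)²/E
purple     20       21      0.048
lime       37       21     12.190
teal       26       21      1.190
cyan       19       21      0.190
red         3       21     15.429
Sum = 29.05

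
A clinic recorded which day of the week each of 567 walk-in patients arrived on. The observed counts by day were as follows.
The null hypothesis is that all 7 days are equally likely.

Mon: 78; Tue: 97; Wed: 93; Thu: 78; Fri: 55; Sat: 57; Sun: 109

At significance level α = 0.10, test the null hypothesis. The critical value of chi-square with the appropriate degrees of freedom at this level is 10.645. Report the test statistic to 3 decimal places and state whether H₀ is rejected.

Under H₀ each category has probability 1/7, so each expected count is 567/7 = 81.
Mon: (78 − 81)²/81 = 9/81 = 0.1111
Tue: (97 − 81)²/81 = 256/81 = 3.1605
Wed: (93 − 81)²/81 = 144/81 = 1.7778
Thu: (78 − 81)²/81 = 9/81 = 0.1111
Fri: (55 − 81)²/81 = 676/81 = 8.3457
Sat: (57 − 81)²/81 = 576/81 = 7.1111
Sun: (109 − 81)²/81 = 784/81 = 9.6790
Sum = 30.296
df = 6. Since 30.296 > 10.645, we reject H₀.

30.296; reject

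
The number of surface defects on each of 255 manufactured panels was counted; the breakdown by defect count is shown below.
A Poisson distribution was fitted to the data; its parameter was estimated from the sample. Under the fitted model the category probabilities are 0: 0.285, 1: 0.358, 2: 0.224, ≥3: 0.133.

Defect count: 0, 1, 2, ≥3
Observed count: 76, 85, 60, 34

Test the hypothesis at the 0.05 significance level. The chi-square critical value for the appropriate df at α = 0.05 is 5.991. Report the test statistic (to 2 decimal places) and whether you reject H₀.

0.73; do not reject

Expected counts E_i = n·p_i: 255×0.285 = 72.675, 255×0.358 = 91.29, 255×0.224 = 57.12, 255×0.133 = 33.915.
χ² = (76−72.675)²/72.675 + (85−91.29)²/91.29 + (60−57.12)²/57.12 + (34−33.915)²/33.915
   = 0.152 + 0.433 + 0.145 + 0.000
Sum = 0.73
df = 2. Since 0.73 < 5.991, we do not reject H₀.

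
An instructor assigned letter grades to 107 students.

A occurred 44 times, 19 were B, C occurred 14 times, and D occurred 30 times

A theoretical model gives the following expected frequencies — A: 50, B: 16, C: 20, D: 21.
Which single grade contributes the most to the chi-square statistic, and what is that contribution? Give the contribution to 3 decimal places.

D, 3.857

χ² = (44−50)²/50 + (19−16)²/16 + (14−20)²/20 + (30−21)²/21
   = 0.7200 + 0.5625 + 1.8000 + 3.8571
The largest term is for D: 3.857.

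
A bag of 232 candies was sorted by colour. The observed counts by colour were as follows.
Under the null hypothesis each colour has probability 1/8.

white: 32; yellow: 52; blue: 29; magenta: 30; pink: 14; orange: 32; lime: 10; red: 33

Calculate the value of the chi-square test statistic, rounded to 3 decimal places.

39.655

Under H₀ each category has probability 1/8, so each expected count is 232/8 = 29.
cat          O        E   (O−E)²/E
white       32       29     0.3103
yellow      52       29    18.2414
blue        29       29     0.0000
magenta     30       29     0.0345
pink        14       29     7.7586
orange      32       29     0.3103
lime        10       29    12.4483
red         33       29     0.5517
Sum = 39.655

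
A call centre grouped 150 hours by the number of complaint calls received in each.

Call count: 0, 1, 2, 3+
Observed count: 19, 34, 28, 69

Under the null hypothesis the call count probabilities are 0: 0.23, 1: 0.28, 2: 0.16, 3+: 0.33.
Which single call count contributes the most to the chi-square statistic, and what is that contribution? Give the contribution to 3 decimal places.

3+, 7.682

Expected counts E_i = n·p_i: 150×0.23 = 34.5, 150×0.28 = 42, 150×0.16 = 24, 150×0.33 = 49.5.
cat         O        E   (O−E)²/E
0          19     34.5     6.9638
1          34       42     1.5238
2          28       24     0.6667
3+         69     49.5     7.6818
The largest term is for 3+: 7.682.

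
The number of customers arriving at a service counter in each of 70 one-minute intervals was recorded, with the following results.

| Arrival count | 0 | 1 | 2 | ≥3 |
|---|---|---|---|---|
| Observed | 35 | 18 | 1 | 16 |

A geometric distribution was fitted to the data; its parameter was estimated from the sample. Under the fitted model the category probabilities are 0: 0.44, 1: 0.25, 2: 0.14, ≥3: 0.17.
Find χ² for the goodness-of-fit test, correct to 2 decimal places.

Expected counts E_i = n·p_i: 70×0.44 = 30.8, 70×0.25 = 17.5, 70×0.14 = 9.8, 70×0.17 = 11.9.
cat         O        E   (O−E)²/E
0          35     30.8      0.573
1          18     17.5      0.014
2           1      9.8      7.902
≥3         16     11.9      1.413
Sum = 9.90

9.90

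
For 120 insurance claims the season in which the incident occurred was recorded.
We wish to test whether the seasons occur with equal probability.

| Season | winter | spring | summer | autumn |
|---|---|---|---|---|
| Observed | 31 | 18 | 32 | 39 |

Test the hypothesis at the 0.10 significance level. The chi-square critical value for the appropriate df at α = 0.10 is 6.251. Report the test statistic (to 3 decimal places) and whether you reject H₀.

Under H₀ each category has probability 1/4, so each expected count is 120/4 = 30.
χ² = (31−30)²/30 + (18−30)²/30 + (32−30)²/30 + (39−30)²/30
   = 0.0333 + 4.8000 + 0.1333 + 2.7000
Sum = 7.667
df = 3. Since 7.667 > 6.251, we reject H₀.

7.667; reject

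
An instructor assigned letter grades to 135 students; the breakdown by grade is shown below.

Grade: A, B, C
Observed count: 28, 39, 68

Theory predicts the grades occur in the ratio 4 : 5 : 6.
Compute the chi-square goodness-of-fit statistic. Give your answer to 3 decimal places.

Ratio total = 15. Expected counts: 135×4/15 = 36, 135×5/15 = 45, 135×6/15 = 54.
A: (28 − 36)²/36 = 64/36 = 1.7778
B: (39 − 45)²/45 = 36/45 = 0.8000
C: (68 − 54)²/54 = 196/54 = 3.6296
Sum = 6.207

6.207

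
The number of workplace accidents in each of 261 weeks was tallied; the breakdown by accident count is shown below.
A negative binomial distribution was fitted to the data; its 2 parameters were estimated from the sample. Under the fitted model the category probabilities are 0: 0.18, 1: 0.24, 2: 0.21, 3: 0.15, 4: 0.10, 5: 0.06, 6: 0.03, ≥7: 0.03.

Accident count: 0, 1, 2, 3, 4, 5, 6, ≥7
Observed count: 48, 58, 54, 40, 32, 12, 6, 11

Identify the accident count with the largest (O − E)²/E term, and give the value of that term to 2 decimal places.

4, 1.33

Expected counts E_i = n·p_i: 261×0.18 = 46.98, 261×0.24 = 62.64, 261×0.21 = 54.81, 261×0.15 = 39.15, 261×0.10 = 26.1, 261×0.06 = 15.66, 261×0.03 = 7.83, 261×0.03 = 7.83.
0: (48 − 46.98)²/46.98 = 1.0404/46.98 = 0.022
1: (58 − 62.64)²/62.64 = 21.5296/62.64 = 0.344
2: (54 − 54.81)²/54.81 = 0.6561/54.81 = 0.012
3: (40 − 39.15)²/39.15 = 0.7225/39.15 = 0.018
4: (32 − 26.1)²/26.1 = 34.81/26.1 = 1.334
5: (12 − 15.66)²/15.66 = 13.3956/15.66 = 0.855
6: (6 − 7.83)²/7.83 = 3.3489/7.83 = 0.428
≥7: (11 − 7.83)²/7.83 = 10.0489/7.83 = 1.283
The largest term is for 4: 1.33.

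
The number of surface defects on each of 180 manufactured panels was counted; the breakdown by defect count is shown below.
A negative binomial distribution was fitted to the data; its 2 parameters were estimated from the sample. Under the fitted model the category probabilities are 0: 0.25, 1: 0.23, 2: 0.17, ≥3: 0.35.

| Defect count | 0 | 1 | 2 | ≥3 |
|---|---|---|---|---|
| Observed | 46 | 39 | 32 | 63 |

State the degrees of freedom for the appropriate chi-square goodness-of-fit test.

1

There are k = 4 categories and 2 parameters estimated from the data, so df = 4 − 1 − 2 = 1.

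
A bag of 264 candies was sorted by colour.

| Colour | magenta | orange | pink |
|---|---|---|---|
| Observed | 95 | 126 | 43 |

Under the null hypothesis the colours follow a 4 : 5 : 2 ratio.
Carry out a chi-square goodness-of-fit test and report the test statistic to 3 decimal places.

0.831

Ratio total = 11. Expected counts: 264×4/11 = 96, 264×5/11 = 120, 264×2/11 = 48.
magenta: (95 − 96)²/96 = 1/96 = 0.0104
orange: (126 − 120)²/120 = 36/120 = 0.3000
pink: (43 − 48)²/48 = 25/48 = 0.5208
Sum = 0.831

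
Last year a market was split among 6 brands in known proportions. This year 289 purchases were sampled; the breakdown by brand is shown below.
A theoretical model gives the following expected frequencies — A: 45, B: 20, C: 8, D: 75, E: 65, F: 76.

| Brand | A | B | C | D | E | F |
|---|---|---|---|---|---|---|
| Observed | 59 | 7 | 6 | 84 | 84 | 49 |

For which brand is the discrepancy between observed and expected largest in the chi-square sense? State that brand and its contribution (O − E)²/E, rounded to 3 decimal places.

A: (59 − 45)²/45 = 196/45 = 4.3556
B: (7 − 20)²/20 = 169/20 = 8.4500
C: (6 − 8)²/8 = 4/8 = 0.5000
D: (84 − 75)²/75 = 81/75 = 1.0800
E: (84 − 65)²/65 = 361/65 = 5.5538
F: (49 − 76)²/76 = 729/76 = 9.5921
The largest term is for F: 9.592.

F, 9.592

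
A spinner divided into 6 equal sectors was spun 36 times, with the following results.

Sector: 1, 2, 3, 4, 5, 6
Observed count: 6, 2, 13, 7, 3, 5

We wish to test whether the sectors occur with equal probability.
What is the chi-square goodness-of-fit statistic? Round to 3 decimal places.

12.667

Under H₀ each category has probability 1/6, so each expected count is 36/6 = 6.
1: (6 − 6)²/6 = 0/6 = 0.0000
2: (2 − 6)²/6 = 16/6 = 2.6667
3: (13 − 6)²/6 = 49/6 = 8.1667
4: (7 − 6)²/6 = 1/6 = 0.1667
5: (3 − 6)²/6 = 9/6 = 1.5000
6: (5 − 6)²/6 = 1/6 = 0.1667
Sum = 12.667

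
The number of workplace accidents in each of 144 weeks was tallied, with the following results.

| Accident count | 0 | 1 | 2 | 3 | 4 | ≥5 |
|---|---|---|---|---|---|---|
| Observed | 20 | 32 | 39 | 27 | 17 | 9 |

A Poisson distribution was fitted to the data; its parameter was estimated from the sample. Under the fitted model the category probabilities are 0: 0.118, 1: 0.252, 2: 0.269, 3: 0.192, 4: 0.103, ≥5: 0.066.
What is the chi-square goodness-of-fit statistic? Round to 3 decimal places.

1.400

Expected counts E_i = n·p_i: 144×0.118 = 16.992, 144×0.252 = 36.288, 144×0.269 = 38.736, 144×0.192 = 27.648, 144×0.103 = 14.832, 144×0.066 = 9.504.
0: (20 − 16.992)²/16.992 = 9.048064/16.992 = 0.5325
1: (32 − 36.288)²/36.288 = 18.386944/36.288 = 0.5067
2: (39 − 38.736)²/38.736 = 0.069696/38.736 = 0.0018
3: (27 − 27.648)²/27.648 = 0.419904/27.648 = 0.0152
4: (17 − 14.832)²/14.832 = 4.700224/14.832 = 0.3169
≥5: (9 − 9.504)²/9.504 = 0.254016/9.504 = 0.0267
Sum = 1.400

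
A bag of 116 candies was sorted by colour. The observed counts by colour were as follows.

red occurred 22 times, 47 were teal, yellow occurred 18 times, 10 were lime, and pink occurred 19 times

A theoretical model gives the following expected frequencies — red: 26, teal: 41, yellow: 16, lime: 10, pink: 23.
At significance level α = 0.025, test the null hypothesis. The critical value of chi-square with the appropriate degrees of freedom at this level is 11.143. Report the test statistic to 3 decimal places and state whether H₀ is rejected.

2.439; do not reject

χ² = (22−26)²/26 + (47−41)²/41 + (18−16)²/16 + (10−10)²/10 + (19−23)²/23
   = 0.6154 + 0.8780 + 0.2500 + 0.0000 + 0.6957
Sum = 2.439
df = 4. Since 2.439 < 11.143, we do not reject H₀.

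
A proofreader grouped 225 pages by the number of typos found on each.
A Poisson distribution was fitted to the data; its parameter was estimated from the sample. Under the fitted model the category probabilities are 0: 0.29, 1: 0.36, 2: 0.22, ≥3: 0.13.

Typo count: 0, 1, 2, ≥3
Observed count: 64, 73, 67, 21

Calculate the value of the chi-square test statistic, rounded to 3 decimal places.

9.328

Expected counts E_i = n·p_i: 225×0.29 = 65.25, 225×0.36 = 81, 225×0.22 = 49.5, 225×0.13 = 29.25.
χ² = (64−65.25)²/65.25 + (73−81)²/81 + (67−49.5)²/49.5 + (21−29.25)²/29.25
   = 0.0239 + 0.7901 + 6.1869 + 2.3269
Sum = 9.328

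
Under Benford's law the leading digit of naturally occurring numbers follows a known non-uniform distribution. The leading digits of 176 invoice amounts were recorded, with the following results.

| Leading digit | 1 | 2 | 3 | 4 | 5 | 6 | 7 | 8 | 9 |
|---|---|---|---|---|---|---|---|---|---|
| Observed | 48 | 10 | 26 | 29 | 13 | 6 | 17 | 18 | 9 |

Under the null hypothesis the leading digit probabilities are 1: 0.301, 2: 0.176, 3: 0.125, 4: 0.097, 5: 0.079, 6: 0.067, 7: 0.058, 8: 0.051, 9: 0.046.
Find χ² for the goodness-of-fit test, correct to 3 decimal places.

Expected counts E_i = n·p_i: 176×0.301 = 52.976, 176×0.176 = 30.976, 176×0.125 = 22, 176×0.097 = 17.072, 176×0.079 = 13.904, 176×0.067 = 11.792, 176×0.058 = 10.208, 176×0.051 = 8.976, 176×0.046 = 8.096.
cat         O        E   (O−E)²/E
1          48   52.976     0.4674
2          10   30.976    14.2043
3          26       22     0.7273
4          29   17.072     8.3339
5          13   13.904     0.0588
6           6   11.792     2.8449
7          17   10.208     4.5191
8          18    8.976     9.0723
9           9    8.096     0.1009
Sum = 40.329

40.329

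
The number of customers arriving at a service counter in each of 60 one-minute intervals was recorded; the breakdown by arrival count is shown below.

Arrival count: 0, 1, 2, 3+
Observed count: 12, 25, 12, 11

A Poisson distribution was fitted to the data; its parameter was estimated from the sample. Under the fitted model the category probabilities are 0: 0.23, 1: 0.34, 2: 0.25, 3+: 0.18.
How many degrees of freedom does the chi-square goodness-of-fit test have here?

There are k = 4 categories and 1 parameter estimated from the data, so df = 4 − 1 − 1 = 2.

2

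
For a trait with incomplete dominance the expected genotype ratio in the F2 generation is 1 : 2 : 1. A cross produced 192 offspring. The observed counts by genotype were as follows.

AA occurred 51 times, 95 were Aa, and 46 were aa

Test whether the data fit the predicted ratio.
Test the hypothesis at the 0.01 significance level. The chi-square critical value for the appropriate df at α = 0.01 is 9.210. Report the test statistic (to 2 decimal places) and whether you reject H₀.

Ratio total = 4. Expected counts: 192×1/4 = 48, 192×2/4 = 96, 192×1/4 = 48.
AA: (51 − 48)²/48 = 9/48 = 0.188
Aa: (95 − 96)²/96 = 1/96 = 0.010
aa: (46 − 48)²/48 = 4/48 = 0.083
Sum = 0.28
df = 2. Since 0.28 < 9.210, we do not reject H₀.

0.28; do not reject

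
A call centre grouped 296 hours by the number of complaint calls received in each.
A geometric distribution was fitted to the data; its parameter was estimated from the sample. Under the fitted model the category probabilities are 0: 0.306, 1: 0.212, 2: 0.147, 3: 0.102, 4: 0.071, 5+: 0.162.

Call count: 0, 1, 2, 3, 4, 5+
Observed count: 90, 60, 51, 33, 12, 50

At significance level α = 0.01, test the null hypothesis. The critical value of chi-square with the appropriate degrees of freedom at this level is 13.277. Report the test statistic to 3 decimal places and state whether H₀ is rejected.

Expected counts E_i = n·p_i: 296×0.306 = 90.576, 296×0.212 = 62.752, 296×0.147 = 43.512, 296×0.102 = 30.192, 296×0.071 = 21.016, 296×0.162 = 47.952.
cat         O        E   (O−E)²/E
0          90   90.576     0.0037
1          60   62.752     0.1207
2          51   43.512     1.2886
3          33   30.192     0.2612
4          12   21.016     3.8679
5+         50   47.952     0.0875
Sum = 5.630
df = 4. Since 5.630 < 13.277, we do not reject H₀.

5.630; do not reject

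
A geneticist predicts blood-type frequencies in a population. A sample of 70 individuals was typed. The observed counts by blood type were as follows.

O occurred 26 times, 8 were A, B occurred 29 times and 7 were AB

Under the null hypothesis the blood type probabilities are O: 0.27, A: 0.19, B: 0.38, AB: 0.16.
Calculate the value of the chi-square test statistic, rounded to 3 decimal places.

6.571

Expected counts E_i = n·p_i: 70×0.27 = 18.9, 70×0.19 = 13.3, 70×0.38 = 26.6, 70×0.16 = 11.2.
O: (26 − 18.9)²/18.9 = 50.41/18.9 = 2.6672
A: (8 − 13.3)²/13.3 = 28.09/13.3 = 2.1120
B: (29 − 26.6)²/26.6 = 5.76/26.6 = 0.2165
AB: (7 − 11.2)²/11.2 = 17.64/11.2 = 1.5750
Sum = 6.571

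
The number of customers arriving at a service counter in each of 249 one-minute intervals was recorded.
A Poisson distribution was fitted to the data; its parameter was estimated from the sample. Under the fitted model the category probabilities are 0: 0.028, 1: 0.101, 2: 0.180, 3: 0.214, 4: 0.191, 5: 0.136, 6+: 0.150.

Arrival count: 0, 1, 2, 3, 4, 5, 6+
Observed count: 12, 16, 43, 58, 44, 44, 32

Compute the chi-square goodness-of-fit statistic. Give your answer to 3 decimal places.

Expected counts E_i = n·p_i: 249×0.028 = 6.972, 249×0.101 = 25.149, 249×0.180 = 44.82, 249×0.214 = 53.286, 249×0.191 = 47.559, 249×0.136 = 33.864, 249×0.150 = 37.35.
0: (12 − 6.972)²/6.972 = 25.280784/6.972 = 3.6260
1: (16 − 25.149)²/25.149 = 83.704201/25.149 = 3.3283
2: (43 − 44.82)²/44.82 = 3.3124/44.82 = 0.0739
3: (58 − 53.286)²/53.286 = 22.221796/53.286 = 0.4170
4: (44 − 47.559)²/47.559 = 12.666481/47.559 = 0.2663
5: (44 − 33.864)²/33.864 = 102.738496/33.864 = 3.0339
6+: (32 − 37.35)²/37.35 = 28.6225/37.35 = 0.7663
Sum = 11.512

11.512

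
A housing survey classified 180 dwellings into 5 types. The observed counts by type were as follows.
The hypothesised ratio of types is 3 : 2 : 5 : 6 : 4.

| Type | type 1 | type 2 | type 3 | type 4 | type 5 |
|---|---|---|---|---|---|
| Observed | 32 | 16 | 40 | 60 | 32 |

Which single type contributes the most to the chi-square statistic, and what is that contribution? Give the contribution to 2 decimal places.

type 1, 0.93

Ratio total = 20. Expected counts: 180×3/20 = 27, 180×2/20 = 18, 180×5/20 = 45, 180×6/20 = 54, 180×4/20 = 36.
cat         O        E   (O−E)²/E
type 1     32       27      0.926
type 2     16       18      0.222
type 3     40       45      0.556
type 4     60       54      0.667
type 5     32       36      0.444
The largest term is for type 1: 0.93.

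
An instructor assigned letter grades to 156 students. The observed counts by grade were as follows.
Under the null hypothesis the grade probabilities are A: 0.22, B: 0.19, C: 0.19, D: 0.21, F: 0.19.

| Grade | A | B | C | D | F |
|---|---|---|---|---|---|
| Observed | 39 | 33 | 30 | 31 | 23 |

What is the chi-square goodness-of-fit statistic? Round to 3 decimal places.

2.606

Expected counts E_i = n·p_i: 156×0.22 = 34.32, 156×0.19 = 29.64, 156×0.19 = 29.64, 156×0.21 = 32.76, 156×0.19 = 29.64.
A: (39 − 34.32)²/34.32 = 21.9024/34.32 = 0.6382
B: (33 − 29.64)²/29.64 = 11.2896/29.64 = 0.3809
C: (30 − 29.64)²/29.64 = 0.1296/29.64 = 0.0044
D: (31 − 32.76)²/32.76 = 3.0976/32.76 = 0.0946
F: (23 − 29.64)²/29.64 = 44.0896/29.64 = 1.4875
Sum = 2.606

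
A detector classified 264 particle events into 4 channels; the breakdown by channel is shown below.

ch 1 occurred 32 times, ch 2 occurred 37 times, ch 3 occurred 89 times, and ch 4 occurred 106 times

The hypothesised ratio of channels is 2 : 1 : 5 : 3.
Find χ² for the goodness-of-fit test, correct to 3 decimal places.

36.439

Ratio total = 11. Expected counts: 264×2/11 = 48, 264×1/11 = 24, 264×5/11 = 120, 264×3/11 = 72.
χ² = (32−48)²/48 + (37−24)²/24 + (89−120)²/120 + (106−72)²/72
   = 5.3333 + 7.0417 + 8.0083 + 16.0556
Sum = 36.439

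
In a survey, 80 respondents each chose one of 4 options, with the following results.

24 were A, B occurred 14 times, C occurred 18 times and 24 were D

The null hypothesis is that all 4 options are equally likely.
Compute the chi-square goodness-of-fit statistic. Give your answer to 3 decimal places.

Expected count for each of the 4 categories: 80/4 = 20.
χ² = (24−20)²/20 + (14−20)²/20 + (18−20)²/20 + (24−20)²/20
   = 0.8000 + 1.8000 + 0.2000 + 0.8000
Sum = 3.600

3.600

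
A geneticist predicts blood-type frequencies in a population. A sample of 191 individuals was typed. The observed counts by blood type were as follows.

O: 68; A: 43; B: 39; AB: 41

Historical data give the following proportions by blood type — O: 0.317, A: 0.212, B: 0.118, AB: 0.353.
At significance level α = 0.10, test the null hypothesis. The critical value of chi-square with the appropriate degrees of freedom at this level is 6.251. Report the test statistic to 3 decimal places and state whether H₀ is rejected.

23.452; reject

Expected counts E_i = n·p_i: 191×0.317 = 60.547, 191×0.212 = 40.492, 191×0.118 = 22.538, 191×0.353 = 67.423.
O: (68 − 60.547)²/60.547 = 55.547209/60.547 = 0.9174
A: (43 − 40.492)²/40.492 = 6.290064/40.492 = 0.1553
B: (39 − 22.538)²/22.538 = 270.997444/22.538 = 12.0240
AB: (41 − 67.423)²/67.423 = 698.174929/67.423 = 10.3551
Sum = 23.452
df = 3. Since 23.452 > 6.251, we reject H₀.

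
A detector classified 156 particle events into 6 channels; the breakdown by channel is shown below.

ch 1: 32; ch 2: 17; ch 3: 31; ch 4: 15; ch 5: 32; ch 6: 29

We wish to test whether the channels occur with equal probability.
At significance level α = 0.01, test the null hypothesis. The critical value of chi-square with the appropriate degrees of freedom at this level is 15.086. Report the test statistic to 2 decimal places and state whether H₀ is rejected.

11.85; do not reject

Expected count for each of the 6 categories: 156/6 = 26.
χ² = (32−26)²/26 + (17−26)²/26 + (31−26)²/26 + (15−26)²/26 + (32−26)²/26 + (29−26)²/26
   = 1.385 + 3.115 + 0.962 + 4.654 + 1.385 + 0.346
Sum = 11.85
df = 5. Since 11.85 < 15.086, we do not reject H₀.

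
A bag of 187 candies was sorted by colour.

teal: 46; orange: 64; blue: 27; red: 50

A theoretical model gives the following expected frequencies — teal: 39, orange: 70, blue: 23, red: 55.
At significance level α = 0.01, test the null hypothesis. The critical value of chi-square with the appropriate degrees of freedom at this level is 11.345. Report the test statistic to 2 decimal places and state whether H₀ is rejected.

2.92; do not reject

teal: (46 − 39)²/39 = 49/39 = 1.256
orange: (64 − 70)²/70 = 36/70 = 0.514
blue: (27 − 23)²/23 = 16/23 = 0.696
red: (50 − 55)²/55 = 25/55 = 0.455
Sum = 2.92
df = 3. Since 2.92 < 11.345, we do not reject H₀.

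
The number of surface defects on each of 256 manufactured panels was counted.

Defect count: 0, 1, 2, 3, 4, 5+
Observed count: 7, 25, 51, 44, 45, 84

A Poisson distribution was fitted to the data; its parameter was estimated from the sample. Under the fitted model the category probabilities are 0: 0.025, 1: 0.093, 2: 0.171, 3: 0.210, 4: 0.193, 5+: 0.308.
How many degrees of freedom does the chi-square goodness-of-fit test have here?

4

There are k = 6 categories and 1 parameter estimated from the data, so df = 6 − 1 − 1 = 4.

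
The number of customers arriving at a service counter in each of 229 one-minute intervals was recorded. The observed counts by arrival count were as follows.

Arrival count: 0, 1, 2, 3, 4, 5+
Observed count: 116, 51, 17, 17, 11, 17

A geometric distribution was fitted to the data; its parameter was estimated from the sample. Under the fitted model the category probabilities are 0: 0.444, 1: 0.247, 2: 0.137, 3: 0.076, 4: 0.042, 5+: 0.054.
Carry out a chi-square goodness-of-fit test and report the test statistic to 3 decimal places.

11.094

Expected counts E_i = n·p_i: 229×0.444 = 101.676, 229×0.247 = 56.563, 229×0.137 = 31.373, 229×0.076 = 17.404, 229×0.042 = 9.618, 229×0.054 = 12.366.
0: (116 − 101.676)²/101.676 = 205.176976/101.676 = 2.0179
1: (51 − 56.563)²/56.563 = 30.946969/56.563 = 0.5471
2: (17 − 31.373)²/31.373 = 206.583129/31.373 = 6.5847
3: (17 − 17.404)²/17.404 = 0.163216/17.404 = 0.0094
4: (11 − 9.618)²/9.618 = 1.909924/9.618 = 0.1986
5+: (17 − 12.366)²/12.366 = 21.473956/12.366 = 1.7365
Sum = 11.094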